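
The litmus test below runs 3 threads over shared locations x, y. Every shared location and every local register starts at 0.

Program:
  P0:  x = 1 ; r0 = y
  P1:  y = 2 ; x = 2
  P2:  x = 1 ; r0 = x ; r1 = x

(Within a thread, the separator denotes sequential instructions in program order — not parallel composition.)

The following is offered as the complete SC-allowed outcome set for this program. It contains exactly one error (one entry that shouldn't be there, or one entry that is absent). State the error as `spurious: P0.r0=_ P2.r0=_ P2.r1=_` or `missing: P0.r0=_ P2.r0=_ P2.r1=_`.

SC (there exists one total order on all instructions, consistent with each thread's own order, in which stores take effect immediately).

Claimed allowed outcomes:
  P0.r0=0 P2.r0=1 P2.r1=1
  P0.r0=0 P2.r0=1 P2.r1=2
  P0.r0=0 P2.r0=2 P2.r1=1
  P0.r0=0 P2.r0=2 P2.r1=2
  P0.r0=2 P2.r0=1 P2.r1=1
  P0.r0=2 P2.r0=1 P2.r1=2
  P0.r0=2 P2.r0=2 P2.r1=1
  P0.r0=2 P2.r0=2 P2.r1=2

spurious: P0.r0=0 P2.r0=2 P2.r1=1

outcome vector order: (P0.r0,P2.r0,P2.r1)
SC: 7 outcomes — {0/1/1; 0/1/2; 0/2/2; 2/1/1; 2/1/2; 2/2/1; 2/2/2}
claimed∖SC = {0/2/1}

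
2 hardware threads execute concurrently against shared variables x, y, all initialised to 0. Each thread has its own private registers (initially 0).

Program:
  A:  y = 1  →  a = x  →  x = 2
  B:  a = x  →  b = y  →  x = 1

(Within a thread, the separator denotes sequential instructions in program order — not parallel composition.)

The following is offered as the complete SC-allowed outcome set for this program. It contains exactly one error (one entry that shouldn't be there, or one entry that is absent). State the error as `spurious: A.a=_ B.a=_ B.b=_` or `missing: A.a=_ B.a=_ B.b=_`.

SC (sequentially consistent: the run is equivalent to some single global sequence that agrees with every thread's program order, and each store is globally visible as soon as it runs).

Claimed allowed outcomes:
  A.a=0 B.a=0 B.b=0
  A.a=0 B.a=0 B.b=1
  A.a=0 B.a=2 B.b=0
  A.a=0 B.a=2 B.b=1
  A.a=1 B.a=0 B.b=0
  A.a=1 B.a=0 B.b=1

outcome vector order: (A.a,B.a,B.b)
SC (5): <0 0 0>; <0 0 1>; <0 2 1>; <1 0 0>; <1 0 1>
claimed∖SC = {<0 2 0>}

spurious: A.a=0 B.a=2 B.b=0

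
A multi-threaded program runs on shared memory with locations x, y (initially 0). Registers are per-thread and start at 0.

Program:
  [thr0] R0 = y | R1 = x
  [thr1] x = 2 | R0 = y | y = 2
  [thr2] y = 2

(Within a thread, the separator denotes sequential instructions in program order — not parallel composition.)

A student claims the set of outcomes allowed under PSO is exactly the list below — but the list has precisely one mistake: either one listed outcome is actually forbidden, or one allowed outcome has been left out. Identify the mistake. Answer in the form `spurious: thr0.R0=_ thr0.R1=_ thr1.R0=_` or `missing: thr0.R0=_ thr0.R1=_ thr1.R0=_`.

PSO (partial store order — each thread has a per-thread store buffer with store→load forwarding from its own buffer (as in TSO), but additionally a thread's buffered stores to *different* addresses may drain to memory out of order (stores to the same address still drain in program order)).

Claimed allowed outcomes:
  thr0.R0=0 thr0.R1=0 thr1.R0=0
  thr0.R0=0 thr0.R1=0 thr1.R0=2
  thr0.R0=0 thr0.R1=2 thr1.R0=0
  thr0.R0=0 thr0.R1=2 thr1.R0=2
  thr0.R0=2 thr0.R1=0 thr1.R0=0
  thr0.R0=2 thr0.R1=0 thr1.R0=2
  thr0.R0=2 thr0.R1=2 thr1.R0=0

missing: thr0.R0=2 thr0.R1=2 thr1.R0=2

outcome vector order: (thr0.R0,thr0.R1,thr1.R0)
[PSO] allowed = {(0,0,0) (0,0,2) (0,2,0) (0,2,2) (2,0,0) (2,0,2) (2,2,0) (2,2,2)}
PSO∖claimed = {(2,2,2)}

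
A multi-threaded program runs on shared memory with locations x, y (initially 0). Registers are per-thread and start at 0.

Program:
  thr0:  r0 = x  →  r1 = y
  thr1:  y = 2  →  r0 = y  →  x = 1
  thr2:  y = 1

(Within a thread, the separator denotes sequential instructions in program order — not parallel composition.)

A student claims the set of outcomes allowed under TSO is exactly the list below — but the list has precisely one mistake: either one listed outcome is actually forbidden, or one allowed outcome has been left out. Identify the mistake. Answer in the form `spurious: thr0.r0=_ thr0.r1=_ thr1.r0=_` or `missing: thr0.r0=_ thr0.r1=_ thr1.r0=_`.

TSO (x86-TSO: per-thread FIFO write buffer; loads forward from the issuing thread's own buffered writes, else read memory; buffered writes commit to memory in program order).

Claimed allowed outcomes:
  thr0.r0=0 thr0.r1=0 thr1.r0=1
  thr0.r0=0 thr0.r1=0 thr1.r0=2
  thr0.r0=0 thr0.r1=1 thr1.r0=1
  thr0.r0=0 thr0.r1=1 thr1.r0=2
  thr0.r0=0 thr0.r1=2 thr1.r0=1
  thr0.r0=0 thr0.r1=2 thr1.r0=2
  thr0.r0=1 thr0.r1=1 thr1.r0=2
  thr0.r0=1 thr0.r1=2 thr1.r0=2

outcome vector order: (thr0.r0,thr0.r1,thr1.r0)
TSO: 9 outcomes — {001; 002; 011; 012; 021; 022; 111; 112; 122}
TSO∖claimed = {111}

missing: thr0.r0=1 thr0.r1=1 thr1.r0=1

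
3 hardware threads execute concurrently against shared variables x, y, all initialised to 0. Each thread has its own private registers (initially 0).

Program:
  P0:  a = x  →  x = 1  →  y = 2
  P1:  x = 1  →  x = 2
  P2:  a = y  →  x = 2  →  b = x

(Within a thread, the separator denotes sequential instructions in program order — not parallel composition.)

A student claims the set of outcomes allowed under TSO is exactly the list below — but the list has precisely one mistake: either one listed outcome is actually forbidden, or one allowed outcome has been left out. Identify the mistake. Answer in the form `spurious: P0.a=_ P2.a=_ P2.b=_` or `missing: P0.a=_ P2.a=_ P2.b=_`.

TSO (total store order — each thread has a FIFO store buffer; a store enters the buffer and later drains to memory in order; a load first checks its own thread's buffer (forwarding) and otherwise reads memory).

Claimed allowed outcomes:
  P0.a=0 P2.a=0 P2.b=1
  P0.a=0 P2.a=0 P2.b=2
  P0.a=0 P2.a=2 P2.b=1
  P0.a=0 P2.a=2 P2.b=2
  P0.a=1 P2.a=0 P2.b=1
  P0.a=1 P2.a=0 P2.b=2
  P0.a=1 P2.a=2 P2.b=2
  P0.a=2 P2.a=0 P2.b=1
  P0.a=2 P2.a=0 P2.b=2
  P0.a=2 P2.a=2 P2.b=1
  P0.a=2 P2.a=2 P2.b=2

outcome vector order: (P0.a,P2.a,P2.b)
TSO: 10 outcomes — {<0 0 1>, <0 0 2>, <0 2 1>, <0 2 2>, <1 0 1>, <1 0 2>, <1 2 2>, <2 0 1>, <2 0 2>, <2 2 2>}
claimed∖TSO = {<2 2 1>}

spurious: P0.a=2 P2.a=2 P2.b=1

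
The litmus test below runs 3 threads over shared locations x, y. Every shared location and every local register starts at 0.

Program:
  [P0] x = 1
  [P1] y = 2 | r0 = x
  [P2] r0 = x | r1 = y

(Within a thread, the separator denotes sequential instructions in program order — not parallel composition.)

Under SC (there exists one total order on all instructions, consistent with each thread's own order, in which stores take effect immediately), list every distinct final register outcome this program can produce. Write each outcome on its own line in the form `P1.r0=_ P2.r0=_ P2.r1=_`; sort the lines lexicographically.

outcome vector order: (P1.r0,P2.r0,P2.r1)
|SC outcomes| = 7

P1.r0=0 P2.r0=0 P2.r1=0
P1.r0=0 P2.r0=0 P2.r1=2
P1.r0=0 P2.r0=1 P2.r1=2
P1.r0=1 P2.r0=0 P2.r1=0
P1.r0=1 P2.r0=0 P2.r1=2
P1.r0=1 P2.r0=1 P2.r1=0
P1.r0=1 P2.r0=1 P2.r1=2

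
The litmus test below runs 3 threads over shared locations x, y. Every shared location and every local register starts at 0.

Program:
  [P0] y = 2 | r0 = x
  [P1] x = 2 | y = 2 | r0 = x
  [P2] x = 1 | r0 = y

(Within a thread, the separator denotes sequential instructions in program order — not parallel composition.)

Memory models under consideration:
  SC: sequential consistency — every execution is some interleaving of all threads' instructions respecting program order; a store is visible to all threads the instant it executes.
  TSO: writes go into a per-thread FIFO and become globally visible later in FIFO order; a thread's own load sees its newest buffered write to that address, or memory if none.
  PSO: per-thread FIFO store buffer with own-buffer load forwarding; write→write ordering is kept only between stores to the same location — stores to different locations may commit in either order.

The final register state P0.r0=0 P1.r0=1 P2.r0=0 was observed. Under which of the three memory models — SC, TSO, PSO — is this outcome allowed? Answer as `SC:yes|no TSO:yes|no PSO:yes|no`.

SC:no TSO:yes PSO:yes

outcome vector order: (P0.r0,P1.r0,P2.r0)
SC (9): (0,1,2), (0,2,2), (1,1,0), (1,1,2), (1,2,0), (1,2,2), (2,1,2), (2,2,0), (2,2,2)
TSO (12): (0,1,0), (0,1,2), (0,2,0), (0,2,2), (1,1,0), (1,1,2), (1,2,0), (1,2,2), (2,1,0), (2,1,2), (2,2,0), (2,2,2)
PSO (12): (0,1,0), (0,1,2), (0,2,0), (0,2,2), (1,1,0), (1,1,2), (1,2,0), (1,2,2), (2,1,0), (2,1,2), (2,2,0), (2,2,2)
target (0,1,0) ∈ {TSO,PSO}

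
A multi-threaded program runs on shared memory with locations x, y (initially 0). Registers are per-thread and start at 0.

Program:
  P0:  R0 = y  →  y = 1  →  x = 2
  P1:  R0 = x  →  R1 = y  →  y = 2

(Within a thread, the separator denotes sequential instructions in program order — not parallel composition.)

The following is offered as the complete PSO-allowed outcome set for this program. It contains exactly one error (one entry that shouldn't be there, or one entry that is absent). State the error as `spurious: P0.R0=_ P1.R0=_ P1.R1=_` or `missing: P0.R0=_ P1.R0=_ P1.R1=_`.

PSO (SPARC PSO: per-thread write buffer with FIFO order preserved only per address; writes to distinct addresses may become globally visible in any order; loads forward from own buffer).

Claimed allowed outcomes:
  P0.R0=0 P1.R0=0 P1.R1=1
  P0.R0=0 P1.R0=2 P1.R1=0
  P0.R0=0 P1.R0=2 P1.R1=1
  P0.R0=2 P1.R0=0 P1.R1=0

outcome vector order: (P0.R0,P1.R0,P1.R1)
[PSO] allowed = {<0 0 0> <0 0 1> <0 2 0> <0 2 1> <2 0 0>}
PSO∖claimed = {<0 0 0>}

missing: P0.R0=0 P1.R0=0 P1.R1=0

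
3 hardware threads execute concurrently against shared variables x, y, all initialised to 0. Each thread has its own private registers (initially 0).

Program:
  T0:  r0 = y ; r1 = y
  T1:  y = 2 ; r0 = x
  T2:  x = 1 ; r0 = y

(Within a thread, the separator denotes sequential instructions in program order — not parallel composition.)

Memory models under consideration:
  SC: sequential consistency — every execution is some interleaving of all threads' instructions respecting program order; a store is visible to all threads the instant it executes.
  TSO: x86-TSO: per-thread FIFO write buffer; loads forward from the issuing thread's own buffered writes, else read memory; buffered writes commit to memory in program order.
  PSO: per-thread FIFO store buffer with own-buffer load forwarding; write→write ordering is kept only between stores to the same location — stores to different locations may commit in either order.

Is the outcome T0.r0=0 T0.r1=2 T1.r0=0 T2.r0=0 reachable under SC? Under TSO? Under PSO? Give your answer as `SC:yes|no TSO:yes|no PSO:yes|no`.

outcome vector order: (T0.r0,T0.r1,T1.r0,T2.r0)
SC: 9 outcomes — {0/0/0/2; 0/0/1/0; 0/0/1/2; 0/2/0/2; 0/2/1/0; 0/2/1/2; 2/2/0/2; 2/2/1/0; 2/2/1/2}
TSO: 12 outcomes — {0/0/0/0; 0/0/0/2; 0/0/1/0; 0/0/1/2; 0/2/0/0; 0/2/0/2; 0/2/1/0; 0/2/1/2; 2/2/0/0; 2/2/0/2; 2/2/1/0; 2/2/1/2}
PSO: 12 outcomes — {0/0/0/0; 0/0/0/2; 0/0/1/0; 0/0/1/2; 0/2/0/0; 0/2/0/2; 0/2/1/0; 0/2/1/2; 2/2/0/0; 2/2/0/2; 2/2/1/0; 2/2/1/2}
target 0/2/0/0 ∈ {TSO,PSO}

SC:no TSO:yes PSO:yes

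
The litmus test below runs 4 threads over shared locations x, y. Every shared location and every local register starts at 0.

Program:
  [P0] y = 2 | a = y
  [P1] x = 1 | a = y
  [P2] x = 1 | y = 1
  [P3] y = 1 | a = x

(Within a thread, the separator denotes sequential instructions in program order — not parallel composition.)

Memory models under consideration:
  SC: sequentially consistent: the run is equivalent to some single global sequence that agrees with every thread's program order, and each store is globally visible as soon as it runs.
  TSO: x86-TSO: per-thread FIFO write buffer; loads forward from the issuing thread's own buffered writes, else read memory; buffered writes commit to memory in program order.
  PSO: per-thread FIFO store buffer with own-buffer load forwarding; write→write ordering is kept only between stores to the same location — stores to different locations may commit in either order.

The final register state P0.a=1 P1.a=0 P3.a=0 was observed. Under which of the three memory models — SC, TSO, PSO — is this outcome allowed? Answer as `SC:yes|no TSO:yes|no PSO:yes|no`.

SC:no TSO:yes PSO:yes

outcome vector order: (P0.a,P1.a,P3.a)
[SC] allowed = {1/0/1 1/1/0 1/1/1 1/2/0 1/2/1 2/0/1 2/1/0 2/1/1 2/2/0 2/2/1}
[TSO] allowed = {1/0/0 1/0/1 1/1/0 1/1/1 1/2/0 1/2/1 2/0/0 2/0/1 2/1/0 2/1/1 2/2/0 2/2/1}
[PSO] allowed = {1/0/0 1/0/1 1/1/0 1/1/1 1/2/0 1/2/1 2/0/0 2/0/1 2/1/0 2/1/1 2/2/0 2/2/1}
target 1/0/0 ∈ {TSO,PSO}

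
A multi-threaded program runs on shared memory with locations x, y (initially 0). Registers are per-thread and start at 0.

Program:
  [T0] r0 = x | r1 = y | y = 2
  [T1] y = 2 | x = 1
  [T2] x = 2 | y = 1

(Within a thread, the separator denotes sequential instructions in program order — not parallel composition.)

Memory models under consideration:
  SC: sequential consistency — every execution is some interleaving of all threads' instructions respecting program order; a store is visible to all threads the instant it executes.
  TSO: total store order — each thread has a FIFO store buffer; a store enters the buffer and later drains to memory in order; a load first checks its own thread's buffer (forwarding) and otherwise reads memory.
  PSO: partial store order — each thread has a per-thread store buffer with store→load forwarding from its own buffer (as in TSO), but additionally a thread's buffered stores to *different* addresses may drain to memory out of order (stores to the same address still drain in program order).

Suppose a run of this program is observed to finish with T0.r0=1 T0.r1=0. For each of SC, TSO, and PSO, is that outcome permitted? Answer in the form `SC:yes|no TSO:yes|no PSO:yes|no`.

outcome vector order: (T0.r0,T0.r1)
[SC] allowed = {(0,0), (0,1), (0,2), (1,1), (1,2), (2,0), (2,1), (2,2)}
[TSO] allowed = {(0,0), (0,1), (0,2), (1,1), (1,2), (2,0), (2,1), (2,2)}
[PSO] allowed = {(0,0), (0,1), (0,2), (1,0), (1,1), (1,2), (2,0), (2,1), (2,2)}
target (1,0) ∈ {PSO}

SC:no TSO:no PSO:yes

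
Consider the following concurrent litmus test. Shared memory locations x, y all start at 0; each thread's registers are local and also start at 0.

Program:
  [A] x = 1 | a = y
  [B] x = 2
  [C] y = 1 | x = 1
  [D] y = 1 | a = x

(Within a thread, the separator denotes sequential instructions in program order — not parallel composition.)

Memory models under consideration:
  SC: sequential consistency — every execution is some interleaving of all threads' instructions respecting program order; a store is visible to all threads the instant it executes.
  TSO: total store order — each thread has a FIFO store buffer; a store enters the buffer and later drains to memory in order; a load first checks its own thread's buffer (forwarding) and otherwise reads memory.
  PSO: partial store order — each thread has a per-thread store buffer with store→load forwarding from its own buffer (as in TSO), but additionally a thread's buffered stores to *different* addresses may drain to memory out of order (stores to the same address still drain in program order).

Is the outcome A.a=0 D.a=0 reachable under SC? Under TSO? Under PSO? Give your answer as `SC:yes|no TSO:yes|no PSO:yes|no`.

outcome vector order: (A.a,D.a)
SC: 5 outcomes — {0/1; 0/2; 1/0; 1/1; 1/2}
TSO: 6 outcomes — {0/0; 0/1; 0/2; 1/0; 1/1; 1/2}
PSO: 6 outcomes — {0/0; 0/1; 0/2; 1/0; 1/1; 1/2}
target 0/0 ∈ {TSO,PSO}

SC:no TSO:yes PSO:yes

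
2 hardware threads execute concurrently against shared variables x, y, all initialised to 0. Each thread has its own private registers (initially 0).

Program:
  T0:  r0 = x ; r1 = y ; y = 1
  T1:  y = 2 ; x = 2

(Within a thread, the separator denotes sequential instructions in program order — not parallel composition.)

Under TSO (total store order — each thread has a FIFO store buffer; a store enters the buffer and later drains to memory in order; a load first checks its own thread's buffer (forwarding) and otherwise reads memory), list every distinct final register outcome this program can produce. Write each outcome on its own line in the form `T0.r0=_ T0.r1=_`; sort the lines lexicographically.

T0.r0=0 T0.r1=0
T0.r0=0 T0.r1=2
T0.r0=2 T0.r1=2

outcome vector order: (T0.r0,T0.r1)
|TSO outcomes| = 3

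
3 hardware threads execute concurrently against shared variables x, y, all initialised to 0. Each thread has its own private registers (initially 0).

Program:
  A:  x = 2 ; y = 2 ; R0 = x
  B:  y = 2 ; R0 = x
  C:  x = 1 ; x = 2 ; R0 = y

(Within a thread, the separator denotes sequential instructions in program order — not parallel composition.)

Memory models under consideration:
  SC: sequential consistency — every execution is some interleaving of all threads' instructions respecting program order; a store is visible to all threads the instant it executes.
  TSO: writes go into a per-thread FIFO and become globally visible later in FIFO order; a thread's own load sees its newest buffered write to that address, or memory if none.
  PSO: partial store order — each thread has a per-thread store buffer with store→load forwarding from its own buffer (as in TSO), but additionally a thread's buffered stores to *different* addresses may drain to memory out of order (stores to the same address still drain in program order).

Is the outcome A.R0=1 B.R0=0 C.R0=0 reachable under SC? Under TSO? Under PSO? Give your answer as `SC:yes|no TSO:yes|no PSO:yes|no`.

outcome vector order: (A.R0,B.R0,C.R0)
[SC] allowed = {(1,0,2), (1,1,2), (1,2,2), (2,0,2), (2,1,2), (2,2,0), (2,2,2)}
[TSO] allowed = {(1,0,0), (1,0,2), (1,1,0), (1,1,2), (1,2,0), (1,2,2), (2,0,0), (2,0,2), (2,1,0), (2,1,2), (2,2,0), (2,2,2)}
[PSO] allowed = {(1,0,0), (1,0,2), (1,1,0), (1,1,2), (1,2,0), (1,2,2), (2,0,0), (2,0,2), (2,1,0), (2,1,2), (2,2,0), (2,2,2)}
target (1,0,0) ∈ {TSO,PSO}

SC:no TSO:yes PSO:yes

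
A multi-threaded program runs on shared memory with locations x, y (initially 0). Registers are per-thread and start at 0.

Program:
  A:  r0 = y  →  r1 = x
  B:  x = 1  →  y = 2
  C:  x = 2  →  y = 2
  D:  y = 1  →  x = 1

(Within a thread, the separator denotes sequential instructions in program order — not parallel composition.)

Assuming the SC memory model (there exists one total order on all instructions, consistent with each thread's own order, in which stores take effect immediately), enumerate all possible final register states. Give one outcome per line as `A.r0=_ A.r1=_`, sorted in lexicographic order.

outcome vector order: (A.r0,A.r1)
|SC outcomes| = 8

A.r0=0 A.r1=0
A.r0=0 A.r1=1
A.r0=0 A.r1=2
A.r0=1 A.r1=0
A.r0=1 A.r1=1
A.r0=1 A.r1=2
A.r0=2 A.r1=1
A.r0=2 A.r1=2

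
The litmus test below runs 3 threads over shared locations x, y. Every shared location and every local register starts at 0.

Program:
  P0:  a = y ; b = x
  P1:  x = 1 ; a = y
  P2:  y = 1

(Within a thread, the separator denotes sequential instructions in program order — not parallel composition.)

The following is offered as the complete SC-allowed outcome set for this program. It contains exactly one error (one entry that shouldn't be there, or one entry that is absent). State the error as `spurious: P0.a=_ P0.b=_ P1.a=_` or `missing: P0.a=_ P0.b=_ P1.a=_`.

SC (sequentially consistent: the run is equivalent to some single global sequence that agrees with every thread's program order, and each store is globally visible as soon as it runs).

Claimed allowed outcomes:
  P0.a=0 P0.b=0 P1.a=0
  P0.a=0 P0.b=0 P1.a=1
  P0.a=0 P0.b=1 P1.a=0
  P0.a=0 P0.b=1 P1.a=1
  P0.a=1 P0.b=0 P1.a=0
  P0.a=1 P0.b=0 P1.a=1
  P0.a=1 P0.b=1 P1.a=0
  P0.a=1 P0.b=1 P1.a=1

outcome vector order: (P0.a,P0.b,P1.a)
SC (7): (0,0,0); (0,0,1); (0,1,0); (0,1,1); (1,0,1); (1,1,0); (1,1,1)
claimed∖SC = {(1,0,0)}

spurious: P0.a=1 P0.b=0 P1.a=0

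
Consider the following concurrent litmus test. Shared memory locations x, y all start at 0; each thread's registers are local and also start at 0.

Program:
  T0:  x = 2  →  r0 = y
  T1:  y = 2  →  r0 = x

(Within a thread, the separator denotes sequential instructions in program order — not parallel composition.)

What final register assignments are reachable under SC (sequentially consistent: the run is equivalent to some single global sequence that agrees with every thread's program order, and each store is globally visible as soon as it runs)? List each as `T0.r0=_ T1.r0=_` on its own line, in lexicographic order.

T0.r0=0 T1.r0=2
T0.r0=2 T1.r0=0
T0.r0=2 T1.r0=2

outcome vector order: (T0.r0,T1.r0)
|SC outcomes| = 3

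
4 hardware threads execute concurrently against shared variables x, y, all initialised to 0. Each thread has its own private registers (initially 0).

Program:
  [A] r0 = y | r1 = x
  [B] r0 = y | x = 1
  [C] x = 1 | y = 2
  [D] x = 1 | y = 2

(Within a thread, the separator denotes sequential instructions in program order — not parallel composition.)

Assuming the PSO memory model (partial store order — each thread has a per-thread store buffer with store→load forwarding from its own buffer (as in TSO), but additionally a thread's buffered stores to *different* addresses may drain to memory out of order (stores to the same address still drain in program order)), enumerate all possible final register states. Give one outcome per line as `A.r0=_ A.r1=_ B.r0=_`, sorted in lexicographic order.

A.r0=0 A.r1=0 B.r0=0
A.r0=0 A.r1=0 B.r0=2
A.r0=0 A.r1=1 B.r0=0
A.r0=0 A.r1=1 B.r0=2
A.r0=2 A.r1=0 B.r0=0
A.r0=2 A.r1=0 B.r0=2
A.r0=2 A.r1=1 B.r0=0
A.r0=2 A.r1=1 B.r0=2

outcome vector order: (A.r0,A.r1,B.r0)
|PSO outcomes| = 8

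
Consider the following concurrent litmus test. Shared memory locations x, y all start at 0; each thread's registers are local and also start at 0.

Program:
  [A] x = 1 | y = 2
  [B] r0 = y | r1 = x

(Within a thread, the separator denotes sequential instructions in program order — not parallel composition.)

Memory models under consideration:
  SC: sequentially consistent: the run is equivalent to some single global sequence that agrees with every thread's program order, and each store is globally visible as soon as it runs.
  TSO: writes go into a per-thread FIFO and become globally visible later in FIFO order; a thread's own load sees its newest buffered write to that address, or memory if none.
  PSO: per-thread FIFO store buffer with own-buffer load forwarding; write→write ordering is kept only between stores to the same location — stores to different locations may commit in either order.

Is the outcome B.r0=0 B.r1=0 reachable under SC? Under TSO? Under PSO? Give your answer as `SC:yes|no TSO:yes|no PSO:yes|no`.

SC:yes TSO:yes PSO:yes

outcome vector order: (B.r0,B.r1)
SC: 3 outcomes — {0/0; 0/1; 2/1}
TSO: 3 outcomes — {0/0; 0/1; 2/1}
PSO: 4 outcomes — {0/0; 0/1; 2/0; 2/1}
target 0/0 ∈ {SC,TSO,PSO}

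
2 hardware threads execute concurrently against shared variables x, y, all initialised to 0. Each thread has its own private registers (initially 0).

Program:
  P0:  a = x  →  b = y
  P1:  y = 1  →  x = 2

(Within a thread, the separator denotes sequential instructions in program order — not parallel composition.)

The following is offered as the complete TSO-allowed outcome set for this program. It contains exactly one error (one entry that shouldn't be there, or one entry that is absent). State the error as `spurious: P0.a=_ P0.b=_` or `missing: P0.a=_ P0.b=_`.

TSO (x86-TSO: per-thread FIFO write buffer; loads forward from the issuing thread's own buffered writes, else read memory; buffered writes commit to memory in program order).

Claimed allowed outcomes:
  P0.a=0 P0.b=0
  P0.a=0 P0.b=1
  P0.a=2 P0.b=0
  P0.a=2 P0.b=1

outcome vector order: (P0.a,P0.b)
TSO (3): <0 0>; <0 1>; <2 1>
claimed∖TSO = {<2 0>}

spurious: P0.a=2 P0.b=0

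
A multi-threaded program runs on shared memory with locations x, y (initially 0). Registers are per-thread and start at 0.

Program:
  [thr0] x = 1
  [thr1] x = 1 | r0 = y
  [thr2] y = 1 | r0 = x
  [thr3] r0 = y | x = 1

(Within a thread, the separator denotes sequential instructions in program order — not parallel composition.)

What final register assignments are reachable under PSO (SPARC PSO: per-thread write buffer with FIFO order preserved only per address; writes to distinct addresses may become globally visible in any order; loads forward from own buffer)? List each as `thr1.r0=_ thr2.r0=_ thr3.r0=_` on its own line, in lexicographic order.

thr1.r0=0 thr2.r0=0 thr3.r0=0
thr1.r0=0 thr2.r0=0 thr3.r0=1
thr1.r0=0 thr2.r0=1 thr3.r0=0
thr1.r0=0 thr2.r0=1 thr3.r0=1
thr1.r0=1 thr2.r0=0 thr3.r0=0
thr1.r0=1 thr2.r0=0 thr3.r0=1
thr1.r0=1 thr2.r0=1 thr3.r0=0
thr1.r0=1 thr2.r0=1 thr3.r0=1

outcome vector order: (thr1.r0,thr2.r0,thr3.r0)
|PSO outcomes| = 8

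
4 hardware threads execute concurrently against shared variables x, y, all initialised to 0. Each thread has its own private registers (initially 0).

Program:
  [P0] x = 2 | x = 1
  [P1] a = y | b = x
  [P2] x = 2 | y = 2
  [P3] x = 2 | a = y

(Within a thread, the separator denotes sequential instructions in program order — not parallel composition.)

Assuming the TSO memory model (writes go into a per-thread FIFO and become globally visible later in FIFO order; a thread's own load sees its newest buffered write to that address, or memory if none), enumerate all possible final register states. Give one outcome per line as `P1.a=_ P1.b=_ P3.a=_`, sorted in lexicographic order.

P1.a=0 P1.b=0 P3.a=0
P1.a=0 P1.b=0 P3.a=2
P1.a=0 P1.b=1 P3.a=0
P1.a=0 P1.b=1 P3.a=2
P1.a=0 P1.b=2 P3.a=0
P1.a=0 P1.b=2 P3.a=2
P1.a=2 P1.b=1 P3.a=0
P1.a=2 P1.b=1 P3.a=2
P1.a=2 P1.b=2 P3.a=0
P1.a=2 P1.b=2 P3.a=2

outcome vector order: (P1.a,P1.b,P3.a)
|TSO outcomes| = 10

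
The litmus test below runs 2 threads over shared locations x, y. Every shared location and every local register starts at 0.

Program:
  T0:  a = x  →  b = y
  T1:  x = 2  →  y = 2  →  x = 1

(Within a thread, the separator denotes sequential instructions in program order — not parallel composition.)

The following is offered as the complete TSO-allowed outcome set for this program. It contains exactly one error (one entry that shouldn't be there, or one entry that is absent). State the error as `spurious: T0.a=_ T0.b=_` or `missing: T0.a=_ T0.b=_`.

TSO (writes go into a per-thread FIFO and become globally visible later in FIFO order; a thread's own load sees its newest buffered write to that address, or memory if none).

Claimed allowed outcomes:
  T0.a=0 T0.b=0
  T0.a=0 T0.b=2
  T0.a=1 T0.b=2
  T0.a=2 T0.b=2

missing: T0.a=2 T0.b=0

outcome vector order: (T0.a,T0.b)
TSO: 5 outcomes — {<0 0> <0 2> <1 2> <2 0> <2 2>}
TSO∖claimed = {<2 0>}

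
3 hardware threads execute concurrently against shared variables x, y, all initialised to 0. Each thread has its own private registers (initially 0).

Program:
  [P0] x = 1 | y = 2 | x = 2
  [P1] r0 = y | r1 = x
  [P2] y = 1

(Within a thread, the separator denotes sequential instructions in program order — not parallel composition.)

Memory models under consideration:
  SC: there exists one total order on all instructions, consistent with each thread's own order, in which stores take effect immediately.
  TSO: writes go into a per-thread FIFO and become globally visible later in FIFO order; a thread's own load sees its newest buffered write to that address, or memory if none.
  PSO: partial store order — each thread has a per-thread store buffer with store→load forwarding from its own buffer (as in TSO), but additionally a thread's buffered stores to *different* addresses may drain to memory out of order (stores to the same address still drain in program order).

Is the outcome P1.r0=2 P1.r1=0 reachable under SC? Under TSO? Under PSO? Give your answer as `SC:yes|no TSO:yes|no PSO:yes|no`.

outcome vector order: (P1.r0,P1.r1)
[SC] allowed = {(0,0); (0,1); (0,2); (1,0); (1,1); (1,2); (2,1); (2,2)}
[TSO] allowed = {(0,0); (0,1); (0,2); (1,0); (1,1); (1,2); (2,1); (2,2)}
[PSO] allowed = {(0,0); (0,1); (0,2); (1,0); (1,1); (1,2); (2,0); (2,1); (2,2)}
target (2,0) ∈ {PSO}

SC:no TSO:no PSO:yes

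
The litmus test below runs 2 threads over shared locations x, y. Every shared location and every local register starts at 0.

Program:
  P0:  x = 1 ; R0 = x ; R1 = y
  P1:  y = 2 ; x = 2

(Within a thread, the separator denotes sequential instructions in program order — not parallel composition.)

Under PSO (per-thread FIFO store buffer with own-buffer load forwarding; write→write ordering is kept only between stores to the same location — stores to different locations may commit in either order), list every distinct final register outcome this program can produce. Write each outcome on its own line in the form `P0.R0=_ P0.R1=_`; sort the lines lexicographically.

P0.R0=1 P0.R1=0
P0.R0=1 P0.R1=2
P0.R0=2 P0.R1=0
P0.R0=2 P0.R1=2

outcome vector order: (P0.R0,P0.R1)
|PSO outcomes| = 4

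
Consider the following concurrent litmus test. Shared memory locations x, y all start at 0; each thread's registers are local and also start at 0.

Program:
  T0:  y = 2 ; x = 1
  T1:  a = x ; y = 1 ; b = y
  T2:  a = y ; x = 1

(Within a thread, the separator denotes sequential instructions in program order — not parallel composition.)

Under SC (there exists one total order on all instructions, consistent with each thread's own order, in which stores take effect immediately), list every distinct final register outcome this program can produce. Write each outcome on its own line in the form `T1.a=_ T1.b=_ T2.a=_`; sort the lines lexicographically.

outcome vector order: (T1.a,T1.b,T2.a)
|SC outcomes| = 10

T1.a=0 T1.b=1 T2.a=0
T1.a=0 T1.b=1 T2.a=1
T1.a=0 T1.b=1 T2.a=2
T1.a=0 T1.b=2 T2.a=0
T1.a=0 T1.b=2 T2.a=1
T1.a=0 T1.b=2 T2.a=2
T1.a=1 T1.b=1 T2.a=0
T1.a=1 T1.b=1 T2.a=1
T1.a=1 T1.b=1 T2.a=2
T1.a=1 T1.b=2 T2.a=0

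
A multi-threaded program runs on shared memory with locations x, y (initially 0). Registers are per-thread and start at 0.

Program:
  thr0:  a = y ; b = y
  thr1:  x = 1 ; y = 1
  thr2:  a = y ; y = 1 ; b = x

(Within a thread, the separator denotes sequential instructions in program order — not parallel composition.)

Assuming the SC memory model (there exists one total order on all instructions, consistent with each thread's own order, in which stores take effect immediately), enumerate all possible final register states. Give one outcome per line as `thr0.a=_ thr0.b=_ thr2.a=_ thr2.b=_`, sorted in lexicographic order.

outcome vector order: (thr0.a,thr0.b,thr2.a,thr2.b)
|SC outcomes| = 9

thr0.a=0 thr0.b=0 thr2.a=0 thr2.b=0
thr0.a=0 thr0.b=0 thr2.a=0 thr2.b=1
thr0.a=0 thr0.b=0 thr2.a=1 thr2.b=1
thr0.a=0 thr0.b=1 thr2.a=0 thr2.b=0
thr0.a=0 thr0.b=1 thr2.a=0 thr2.b=1
thr0.a=0 thr0.b=1 thr2.a=1 thr2.b=1
thr0.a=1 thr0.b=1 thr2.a=0 thr2.b=0
thr0.a=1 thr0.b=1 thr2.a=0 thr2.b=1
thr0.a=1 thr0.b=1 thr2.a=1 thr2.b=1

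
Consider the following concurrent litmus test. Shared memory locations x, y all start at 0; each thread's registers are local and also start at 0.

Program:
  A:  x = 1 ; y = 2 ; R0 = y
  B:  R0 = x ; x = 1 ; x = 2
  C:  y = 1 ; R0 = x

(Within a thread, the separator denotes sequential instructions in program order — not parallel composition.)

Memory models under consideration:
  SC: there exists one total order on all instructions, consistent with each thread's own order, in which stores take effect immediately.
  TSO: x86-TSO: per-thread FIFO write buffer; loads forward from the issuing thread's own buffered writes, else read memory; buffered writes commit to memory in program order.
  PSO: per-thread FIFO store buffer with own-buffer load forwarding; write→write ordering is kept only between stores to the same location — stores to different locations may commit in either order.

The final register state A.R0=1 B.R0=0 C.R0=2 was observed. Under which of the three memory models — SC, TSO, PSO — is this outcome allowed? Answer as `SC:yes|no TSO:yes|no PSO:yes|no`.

outcome vector order: (A.R0,B.R0,C.R0)
[SC] allowed = {<1 0 1> <1 0 2> <1 1 1> <1 1 2> <2 0 0> <2 0 1> <2 0 2> <2 1 0> <2 1 1> <2 1 2>}
[TSO] allowed = {<1 0 0> <1 0 1> <1 0 2> <1 1 0> <1 1 1> <1 1 2> <2 0 0> <2 0 1> <2 0 2> <2 1 0> <2 1 1> <2 1 2>}
[PSO] allowed = {<1 0 0> <1 0 1> <1 0 2> <1 1 0> <1 1 1> <1 1 2> <2 0 0> <2 0 1> <2 0 2> <2 1 0> <2 1 1> <2 1 2>}
target <1 0 2> ∈ {SC,TSO,PSO}

SC:yes TSO:yes PSO:yes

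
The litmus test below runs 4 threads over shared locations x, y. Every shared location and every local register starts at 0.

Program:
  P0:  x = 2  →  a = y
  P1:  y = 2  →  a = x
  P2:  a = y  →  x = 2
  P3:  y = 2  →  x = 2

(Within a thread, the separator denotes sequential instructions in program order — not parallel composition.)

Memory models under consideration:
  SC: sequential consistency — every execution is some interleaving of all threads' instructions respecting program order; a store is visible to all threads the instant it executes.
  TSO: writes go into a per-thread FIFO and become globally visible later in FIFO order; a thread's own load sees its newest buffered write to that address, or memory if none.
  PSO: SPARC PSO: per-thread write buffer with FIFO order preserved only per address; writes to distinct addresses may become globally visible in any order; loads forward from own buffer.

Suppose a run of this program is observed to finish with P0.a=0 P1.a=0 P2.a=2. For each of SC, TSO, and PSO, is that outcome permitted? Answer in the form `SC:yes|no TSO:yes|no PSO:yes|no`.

SC:no TSO:yes PSO:yes

outcome vector order: (P0.a,P1.a,P2.a)
under SC → <0 2 0> <0 2 2> <2 0 0> <2 0 2> <2 2 0> <2 2 2>
under TSO → <0 0 0> <0 0 2> <0 2 0> <0 2 2> <2 0 0> <2 0 2> <2 2 0> <2 2 2>
under PSO → <0 0 0> <0 0 2> <0 2 0> <0 2 2> <2 0 0> <2 0 2> <2 2 0> <2 2 2>
target <0 0 2> ∈ {TSO,PSO}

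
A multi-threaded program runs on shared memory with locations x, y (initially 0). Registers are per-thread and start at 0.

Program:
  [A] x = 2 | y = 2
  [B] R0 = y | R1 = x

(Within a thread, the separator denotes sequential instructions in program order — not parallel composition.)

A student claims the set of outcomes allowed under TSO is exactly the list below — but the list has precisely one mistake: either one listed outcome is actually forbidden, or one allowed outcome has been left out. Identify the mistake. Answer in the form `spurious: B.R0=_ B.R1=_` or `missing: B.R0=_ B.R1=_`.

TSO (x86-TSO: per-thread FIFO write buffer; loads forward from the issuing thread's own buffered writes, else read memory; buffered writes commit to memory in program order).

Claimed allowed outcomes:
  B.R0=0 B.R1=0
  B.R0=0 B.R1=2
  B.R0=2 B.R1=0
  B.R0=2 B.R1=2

outcome vector order: (B.R0,B.R1)
[TSO] allowed = {<0 0> <0 2> <2 2>}
claimed∖TSO = {<2 0>}

spurious: B.R0=2 B.R1=0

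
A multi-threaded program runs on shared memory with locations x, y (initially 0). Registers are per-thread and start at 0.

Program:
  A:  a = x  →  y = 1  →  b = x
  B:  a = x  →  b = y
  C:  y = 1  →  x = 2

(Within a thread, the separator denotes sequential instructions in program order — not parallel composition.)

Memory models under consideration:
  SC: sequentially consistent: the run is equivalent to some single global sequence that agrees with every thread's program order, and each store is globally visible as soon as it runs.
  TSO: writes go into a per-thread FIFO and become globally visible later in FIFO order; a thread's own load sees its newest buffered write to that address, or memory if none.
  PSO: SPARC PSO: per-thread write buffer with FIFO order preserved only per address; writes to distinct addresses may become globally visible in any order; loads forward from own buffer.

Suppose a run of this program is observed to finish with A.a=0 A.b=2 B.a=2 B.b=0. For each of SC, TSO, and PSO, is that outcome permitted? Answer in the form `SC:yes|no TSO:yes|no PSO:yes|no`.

SC:no TSO:no PSO:yes

outcome vector order: (A.a,A.b,B.a,B.b)
SC (9): (0,0,0,0); (0,0,0,1); (0,0,2,1); (0,2,0,0); (0,2,0,1); (0,2,2,1); (2,2,0,0); (2,2,0,1); (2,2,2,1)
TSO (9): (0,0,0,0); (0,0,0,1); (0,0,2,1); (0,2,0,0); (0,2,0,1); (0,2,2,1); (2,2,0,0); (2,2,0,1); (2,2,2,1)
PSO (12): (0,0,0,0); (0,0,0,1); (0,0,2,0); (0,0,2,1); (0,2,0,0); (0,2,0,1); (0,2,2,0); (0,2,2,1); (2,2,0,0); (2,2,0,1); (2,2,2,0); (2,2,2,1)
target (0,2,2,0) ∈ {PSO}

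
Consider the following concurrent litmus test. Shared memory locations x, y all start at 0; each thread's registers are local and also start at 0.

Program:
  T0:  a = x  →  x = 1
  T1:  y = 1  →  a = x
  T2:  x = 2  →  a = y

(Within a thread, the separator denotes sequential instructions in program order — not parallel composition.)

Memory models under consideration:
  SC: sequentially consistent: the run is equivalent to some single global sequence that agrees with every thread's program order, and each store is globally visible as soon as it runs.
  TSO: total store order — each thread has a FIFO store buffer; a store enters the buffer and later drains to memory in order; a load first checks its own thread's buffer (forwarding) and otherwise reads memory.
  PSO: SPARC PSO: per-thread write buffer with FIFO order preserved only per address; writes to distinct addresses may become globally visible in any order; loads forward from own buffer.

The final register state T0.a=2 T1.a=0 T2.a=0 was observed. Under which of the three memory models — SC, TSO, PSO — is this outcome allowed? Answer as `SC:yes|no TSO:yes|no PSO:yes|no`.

outcome vector order: (T0.a,T1.a,T2.a)
under SC → <0 0 1>, <0 1 0>, <0 1 1>, <0 2 0>, <0 2 1>, <2 0 1>, <2 1 0>, <2 1 1>, <2 2 0>, <2 2 1>
under TSO → <0 0 0>, <0 0 1>, <0 1 0>, <0 1 1>, <0 2 0>, <0 2 1>, <2 0 0>, <2 0 1>, <2 1 0>, <2 1 1>, <2 2 0>, <2 2 1>
under PSO → <0 0 0>, <0 0 1>, <0 1 0>, <0 1 1>, <0 2 0>, <0 2 1>, <2 0 0>, <2 0 1>, <2 1 0>, <2 1 1>, <2 2 0>, <2 2 1>
target <2 0 0> ∈ {TSO,PSO}

SC:no TSO:yes PSO:yes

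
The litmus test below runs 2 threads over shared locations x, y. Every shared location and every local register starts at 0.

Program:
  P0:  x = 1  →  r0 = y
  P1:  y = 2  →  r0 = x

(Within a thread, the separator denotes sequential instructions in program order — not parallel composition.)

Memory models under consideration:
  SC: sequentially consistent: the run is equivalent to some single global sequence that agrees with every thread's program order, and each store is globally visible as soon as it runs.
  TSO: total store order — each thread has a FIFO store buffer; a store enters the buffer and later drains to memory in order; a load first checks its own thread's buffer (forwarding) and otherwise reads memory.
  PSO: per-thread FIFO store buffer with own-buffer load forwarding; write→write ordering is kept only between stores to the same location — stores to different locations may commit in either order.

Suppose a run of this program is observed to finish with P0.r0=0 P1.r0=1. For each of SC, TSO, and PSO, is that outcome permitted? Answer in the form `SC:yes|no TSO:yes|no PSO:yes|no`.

SC:yes TSO:yes PSO:yes

outcome vector order: (P0.r0,P1.r0)
SC: 3 outcomes — {01, 20, 21}
TSO: 4 outcomes — {00, 01, 20, 21}
PSO: 4 outcomes — {00, 01, 20, 21}
target 01 ∈ {SC,TSO,PSO}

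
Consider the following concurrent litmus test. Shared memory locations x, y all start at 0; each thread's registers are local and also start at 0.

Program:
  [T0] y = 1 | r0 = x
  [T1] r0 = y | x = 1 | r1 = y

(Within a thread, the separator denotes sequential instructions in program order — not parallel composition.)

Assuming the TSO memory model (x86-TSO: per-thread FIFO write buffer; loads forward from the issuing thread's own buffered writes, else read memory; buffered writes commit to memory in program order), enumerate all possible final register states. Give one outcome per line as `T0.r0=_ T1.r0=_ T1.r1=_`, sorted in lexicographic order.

outcome vector order: (T0.r0,T1.r0,T1.r1)
|TSO outcomes| = 6

T0.r0=0 T1.r0=0 T1.r1=0
T0.r0=0 T1.r0=0 T1.r1=1
T0.r0=0 T1.r0=1 T1.r1=1
T0.r0=1 T1.r0=0 T1.r1=0
T0.r0=1 T1.r0=0 T1.r1=1
T0.r0=1 T1.r0=1 T1.r1=1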